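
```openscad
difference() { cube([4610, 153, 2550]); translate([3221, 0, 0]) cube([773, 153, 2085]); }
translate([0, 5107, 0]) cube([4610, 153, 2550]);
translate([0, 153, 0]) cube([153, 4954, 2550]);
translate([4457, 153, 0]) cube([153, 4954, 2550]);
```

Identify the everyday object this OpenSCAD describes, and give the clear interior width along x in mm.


A single room. The interior width is 4304 mm.

Four walls enclosing a rectangle with a door in the front wall — a room. Outside width 4610 minus two 153 mm walls gives 4304 mm.


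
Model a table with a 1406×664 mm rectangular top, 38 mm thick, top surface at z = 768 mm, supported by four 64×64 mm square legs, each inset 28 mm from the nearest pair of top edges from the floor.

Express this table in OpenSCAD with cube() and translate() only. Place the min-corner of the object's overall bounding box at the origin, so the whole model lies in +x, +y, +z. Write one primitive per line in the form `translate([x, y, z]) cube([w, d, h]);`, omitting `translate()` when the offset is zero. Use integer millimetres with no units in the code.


// leg_h = 768 - 38 = 730
translate([0, 0, 730]) cube([1406, 664, 38]);
translate([28, 28, 0]) cube([64, 64, 730]);
translate([1314, 28, 0]) cube([64, 64, 730]);
translate([28, 572, 0]) cube([64, 64, 730]);
translate([1314, 572, 0]) cube([64, 64, 730]);


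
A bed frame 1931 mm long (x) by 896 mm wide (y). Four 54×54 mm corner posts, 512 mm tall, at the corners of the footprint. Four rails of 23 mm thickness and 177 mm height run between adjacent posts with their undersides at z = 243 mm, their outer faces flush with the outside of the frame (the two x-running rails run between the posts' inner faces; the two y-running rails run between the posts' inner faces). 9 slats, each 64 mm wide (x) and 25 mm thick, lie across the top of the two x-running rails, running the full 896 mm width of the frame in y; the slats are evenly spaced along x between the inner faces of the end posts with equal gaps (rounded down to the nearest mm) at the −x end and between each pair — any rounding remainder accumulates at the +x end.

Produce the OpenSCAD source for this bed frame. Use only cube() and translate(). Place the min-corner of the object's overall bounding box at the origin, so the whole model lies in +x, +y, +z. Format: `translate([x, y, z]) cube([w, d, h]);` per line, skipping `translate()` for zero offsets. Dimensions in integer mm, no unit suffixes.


// slat z = rail_z + rail_h = 243 + 177 = 420
// slat gap = ⌊(1823 − 9·64) / 10⌋ = 124
cube([54, 54, 512]);
translate([0, 842, 0]) cube([54, 54, 512]);
translate([1877, 0, 0]) cube([54, 54, 512]);
translate([1877, 842, 0]) cube([54, 54, 512]);
translate([54, 0, 243]) cube([1823, 23, 177]);
translate([54, 873, 243]) cube([1823, 23, 177]);
translate([0, 54, 243]) cube([23, 788, 177]);
translate([1908, 54, 243]) cube([23, 788, 177]);
translate([178, 0, 420]) cube([64, 896, 25]);
translate([366, 0, 420]) cube([64, 896, 25]);
translate([554, 0, 420]) cube([64, 896, 25]);
translate([742, 0, 420]) cube([64, 896, 25]);
translate([930, 0, 420]) cube([64, 896, 25]);
translate([1118, 0, 420]) cube([64, 896, 25]);
translate([1306, 0, 420]) cube([64, 896, 25]);
translate([1494, 0, 420]) cube([64, 896, 25]);
translate([1682, 0, 420]) cube([64, 896, 25]);


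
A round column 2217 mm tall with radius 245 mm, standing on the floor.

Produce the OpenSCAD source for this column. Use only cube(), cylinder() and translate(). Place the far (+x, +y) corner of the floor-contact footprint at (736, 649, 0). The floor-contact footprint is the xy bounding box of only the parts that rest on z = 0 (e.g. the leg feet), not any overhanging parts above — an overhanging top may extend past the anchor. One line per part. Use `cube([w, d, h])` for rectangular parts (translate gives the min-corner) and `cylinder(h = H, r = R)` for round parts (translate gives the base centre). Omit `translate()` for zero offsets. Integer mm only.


translate([491, 404, 0]) cylinder(h = 2217, r = 245);


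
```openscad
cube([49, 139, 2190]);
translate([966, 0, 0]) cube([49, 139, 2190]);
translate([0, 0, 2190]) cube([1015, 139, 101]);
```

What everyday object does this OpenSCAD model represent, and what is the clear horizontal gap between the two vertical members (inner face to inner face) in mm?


A door frame. The clear opening width is 917 mm.

Two 2190 mm tall posts with a header on top — a door frame. The left jamb is 49 mm wide at x = 0; the right jamb starts at x = 966. The clear opening is 966 − 49 = 917 mm.


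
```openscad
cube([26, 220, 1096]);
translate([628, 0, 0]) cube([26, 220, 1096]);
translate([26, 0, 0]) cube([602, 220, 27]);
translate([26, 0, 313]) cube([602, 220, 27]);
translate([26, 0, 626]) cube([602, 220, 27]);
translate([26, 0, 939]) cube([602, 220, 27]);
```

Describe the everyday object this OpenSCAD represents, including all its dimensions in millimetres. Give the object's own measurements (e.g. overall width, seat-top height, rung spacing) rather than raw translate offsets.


An open bookshelf. Two side panels, each 26 mm thick, 220 mm deep and 1096 mm tall, stand 654 mm apart (outside-to-outside). Between them sit 4 shelves, each 27 mm thick and 220 mm deep, spanning the full gap between the sides. The bottom shelf rests on the floor (its underside at z = 0) and the clear gap between one shelf's top and the next shelf's underside is 286 mm.


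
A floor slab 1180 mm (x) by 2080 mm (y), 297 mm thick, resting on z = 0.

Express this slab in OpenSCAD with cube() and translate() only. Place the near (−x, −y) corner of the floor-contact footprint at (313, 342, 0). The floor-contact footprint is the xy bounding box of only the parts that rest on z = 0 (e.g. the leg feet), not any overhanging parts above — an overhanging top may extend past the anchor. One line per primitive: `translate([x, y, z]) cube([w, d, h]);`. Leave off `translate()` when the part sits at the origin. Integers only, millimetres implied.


translate([313, 342, 0]) cube([1180, 2080, 297]);


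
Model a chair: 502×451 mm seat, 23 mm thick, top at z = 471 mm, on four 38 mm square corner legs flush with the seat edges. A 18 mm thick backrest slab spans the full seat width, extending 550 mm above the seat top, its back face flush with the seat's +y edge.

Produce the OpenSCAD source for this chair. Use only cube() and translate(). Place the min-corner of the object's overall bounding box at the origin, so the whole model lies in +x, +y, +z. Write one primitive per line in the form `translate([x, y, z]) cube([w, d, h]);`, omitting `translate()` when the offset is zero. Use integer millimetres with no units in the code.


// leg_h = 471 - 23 = 448
translate([0, 0, 448]) cube([502, 451, 23]);
cube([38, 38, 448]);
translate([464, 0, 0]) cube([38, 38, 448]);
translate([0, 413, 0]) cube([38, 38, 448]);
translate([464, 413, 0]) cube([38, 38, 448]);
translate([0, 433, 471]) cube([502, 18, 550]);


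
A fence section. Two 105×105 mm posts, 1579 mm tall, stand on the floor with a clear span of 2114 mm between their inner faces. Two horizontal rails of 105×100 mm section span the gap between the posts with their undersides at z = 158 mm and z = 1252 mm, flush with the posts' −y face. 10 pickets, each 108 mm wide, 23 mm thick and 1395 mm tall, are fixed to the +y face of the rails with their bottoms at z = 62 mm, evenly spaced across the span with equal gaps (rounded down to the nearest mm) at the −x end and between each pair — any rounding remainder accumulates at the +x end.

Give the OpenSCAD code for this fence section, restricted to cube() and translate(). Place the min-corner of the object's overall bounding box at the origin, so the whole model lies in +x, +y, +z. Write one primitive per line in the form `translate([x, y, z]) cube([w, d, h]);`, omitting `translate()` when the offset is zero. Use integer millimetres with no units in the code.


cube([105, 105, 1579]);
translate([2219, 0, 0]) cube([105, 105, 1579]);
translate([105, 0, 158]) cube([2114, 105, 100]);
translate([105, 0, 1252]) cube([2114, 105, 100]);
translate([199, 105, 62]) cube([108, 23, 1395]);
translate([401, 105, 62]) cube([108, 23, 1395]);
translate([603, 105, 62]) cube([108, 23, 1395]);
translate([805, 105, 62]) cube([108, 23, 1395]);
translate([1007, 105, 62]) cube([108, 23, 1395]);
translate([1209, 105, 62]) cube([108, 23, 1395]);
translate([1411, 105, 62]) cube([108, 23, 1395]);
translate([1613, 105, 62]) cube([108, 23, 1395]);
translate([1815, 105, 62]) cube([108, 23, 1395]);
translate([2017, 105, 62]) cube([108, 23, 1395]);


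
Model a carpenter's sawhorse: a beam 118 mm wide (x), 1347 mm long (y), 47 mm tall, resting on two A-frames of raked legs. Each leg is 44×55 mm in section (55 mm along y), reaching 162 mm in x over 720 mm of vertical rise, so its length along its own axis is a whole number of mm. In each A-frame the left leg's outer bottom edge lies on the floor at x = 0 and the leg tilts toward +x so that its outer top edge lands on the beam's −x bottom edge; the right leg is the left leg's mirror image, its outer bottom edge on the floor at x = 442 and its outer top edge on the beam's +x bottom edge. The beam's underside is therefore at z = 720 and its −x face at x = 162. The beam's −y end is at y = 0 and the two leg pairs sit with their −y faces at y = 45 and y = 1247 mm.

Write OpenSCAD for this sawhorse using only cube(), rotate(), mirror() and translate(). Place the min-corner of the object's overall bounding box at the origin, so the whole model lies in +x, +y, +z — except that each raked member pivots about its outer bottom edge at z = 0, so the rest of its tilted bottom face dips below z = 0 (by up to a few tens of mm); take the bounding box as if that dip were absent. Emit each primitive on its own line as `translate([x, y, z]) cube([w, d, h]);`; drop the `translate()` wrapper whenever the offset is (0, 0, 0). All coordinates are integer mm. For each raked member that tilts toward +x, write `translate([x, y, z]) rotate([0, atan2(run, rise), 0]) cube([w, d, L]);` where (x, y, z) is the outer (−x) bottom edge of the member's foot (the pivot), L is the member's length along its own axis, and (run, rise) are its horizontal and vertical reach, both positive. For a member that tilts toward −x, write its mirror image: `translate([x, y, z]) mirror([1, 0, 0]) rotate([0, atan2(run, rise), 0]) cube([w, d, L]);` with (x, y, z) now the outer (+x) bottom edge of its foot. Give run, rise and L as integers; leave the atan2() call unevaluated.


translate([162, 0, 720]) cube([118, 1347, 47]);
translate([0, 45, 0]) rotate([0, atan2(162, 720), 0]) cube([44, 55, 738]);
translate([442, 45, 0]) mirror([1, 0, 0]) rotate([0, atan2(162, 720), 0]) cube([44, 55, 738]);
translate([0, 1247, 0]) rotate([0, atan2(162, 720), 0]) cube([44, 55, 738]);
translate([442, 1247, 0]) mirror([1, 0, 0]) rotate([0, atan2(162, 720), 0]) cube([44, 55, 738]);


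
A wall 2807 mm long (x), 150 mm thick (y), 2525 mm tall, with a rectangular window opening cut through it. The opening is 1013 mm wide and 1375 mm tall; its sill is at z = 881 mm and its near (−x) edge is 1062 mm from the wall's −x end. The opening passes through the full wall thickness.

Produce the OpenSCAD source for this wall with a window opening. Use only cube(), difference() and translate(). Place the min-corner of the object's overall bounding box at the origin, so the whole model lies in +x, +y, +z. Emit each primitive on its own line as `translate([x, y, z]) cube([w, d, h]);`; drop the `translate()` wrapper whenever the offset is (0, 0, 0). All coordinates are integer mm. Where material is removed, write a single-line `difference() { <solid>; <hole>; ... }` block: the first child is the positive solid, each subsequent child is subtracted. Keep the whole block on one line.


difference() { cube([2807, 150, 2525]); translate([1062, 0, 881]) cube([1013, 150, 1375]); }


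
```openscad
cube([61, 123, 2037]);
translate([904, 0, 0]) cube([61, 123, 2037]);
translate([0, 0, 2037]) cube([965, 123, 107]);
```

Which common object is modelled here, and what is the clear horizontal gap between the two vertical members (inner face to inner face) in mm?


A door frame. The clear opening width is 843 mm.

Two 2037 mm tall posts with a header on top — a door frame. The left jamb is 61 mm wide at x = 0; the right jamb starts at x = 904. The clear opening is 904 − 61 = 843 mm.


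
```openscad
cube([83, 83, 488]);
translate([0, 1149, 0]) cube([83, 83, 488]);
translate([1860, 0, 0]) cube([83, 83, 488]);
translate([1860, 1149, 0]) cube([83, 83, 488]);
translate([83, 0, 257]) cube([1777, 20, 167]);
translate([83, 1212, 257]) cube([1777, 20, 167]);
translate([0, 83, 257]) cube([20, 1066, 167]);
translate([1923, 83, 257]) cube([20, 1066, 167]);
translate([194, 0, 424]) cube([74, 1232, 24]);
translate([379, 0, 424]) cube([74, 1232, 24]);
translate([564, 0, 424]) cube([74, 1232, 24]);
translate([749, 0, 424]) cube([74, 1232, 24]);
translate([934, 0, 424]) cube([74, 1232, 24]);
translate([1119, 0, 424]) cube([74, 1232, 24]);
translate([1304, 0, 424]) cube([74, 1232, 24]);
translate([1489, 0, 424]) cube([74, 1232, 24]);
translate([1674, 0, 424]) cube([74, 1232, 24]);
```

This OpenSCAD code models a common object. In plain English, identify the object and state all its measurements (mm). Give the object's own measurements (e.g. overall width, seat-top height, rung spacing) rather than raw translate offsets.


A bed frame 1943 mm long (x) by 1232 mm wide (y). Four 83×83 mm corner posts, 488 mm tall, at the corners of the footprint. Four rails of 20 mm thickness and 167 mm height run between adjacent posts with their undersides at z = 257 mm, their outer faces flush with the outside of the frame (the two x-running rails run between the posts' inner faces; the two y-running rails run between the posts' inner faces). 9 slats, each 74 mm wide (x) and 24 mm thick, lie across the top of the two x-running rails, running the full 1232 mm width of the frame in y; along x they sit between the end posts with a 111 mm gap after the −x posts and between neighbouring slats, leaving 112 mm before the +x posts.


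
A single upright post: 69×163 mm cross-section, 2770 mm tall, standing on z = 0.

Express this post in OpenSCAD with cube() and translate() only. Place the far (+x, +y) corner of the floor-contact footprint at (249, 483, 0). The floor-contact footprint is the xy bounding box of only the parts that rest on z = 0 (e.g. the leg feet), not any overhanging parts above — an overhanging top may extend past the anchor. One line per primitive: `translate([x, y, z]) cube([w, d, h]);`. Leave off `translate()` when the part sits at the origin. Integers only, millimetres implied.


translate([180, 320, 0]) cube([69, 163, 2770]);


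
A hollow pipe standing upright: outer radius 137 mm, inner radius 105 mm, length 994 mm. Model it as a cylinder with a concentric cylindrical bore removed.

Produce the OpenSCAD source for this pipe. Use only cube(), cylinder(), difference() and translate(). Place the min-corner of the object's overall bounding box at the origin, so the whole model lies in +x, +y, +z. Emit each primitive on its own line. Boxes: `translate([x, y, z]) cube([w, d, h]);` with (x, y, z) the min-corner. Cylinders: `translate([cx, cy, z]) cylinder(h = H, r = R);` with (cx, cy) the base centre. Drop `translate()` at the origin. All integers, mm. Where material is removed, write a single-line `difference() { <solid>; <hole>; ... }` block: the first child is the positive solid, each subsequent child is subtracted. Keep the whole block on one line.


difference() { translate([137, 137, 0]) cylinder(h = 994, r = 137); translate([137, 137, 0]) cylinder(h = 994, r = 105); }


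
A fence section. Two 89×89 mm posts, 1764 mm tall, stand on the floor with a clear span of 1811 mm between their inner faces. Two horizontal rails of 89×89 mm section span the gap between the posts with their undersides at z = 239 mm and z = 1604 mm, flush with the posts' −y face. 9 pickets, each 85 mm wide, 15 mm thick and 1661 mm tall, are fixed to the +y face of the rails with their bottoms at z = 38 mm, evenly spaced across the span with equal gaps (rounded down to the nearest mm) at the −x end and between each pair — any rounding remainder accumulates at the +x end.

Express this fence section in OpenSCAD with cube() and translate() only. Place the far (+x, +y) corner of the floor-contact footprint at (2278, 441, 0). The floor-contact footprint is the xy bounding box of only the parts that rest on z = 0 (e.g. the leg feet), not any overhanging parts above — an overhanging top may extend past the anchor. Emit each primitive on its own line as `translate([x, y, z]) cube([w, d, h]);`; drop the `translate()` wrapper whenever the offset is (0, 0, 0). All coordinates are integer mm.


translate([289, 352, 0]) cube([89, 89, 1764]);
translate([2189, 352, 0]) cube([89, 89, 1764]);
translate([378, 352, 239]) cube([1811, 89, 89]);
translate([378, 352, 1604]) cube([1811, 89, 89]);
translate([482, 441, 38]) cube([85, 15, 1661]);
translate([671, 441, 38]) cube([85, 15, 1661]);
translate([860, 441, 38]) cube([85, 15, 1661]);
translate([1049, 441, 38]) cube([85, 15, 1661]);
translate([1238, 441, 38]) cube([85, 15, 1661]);
translate([1427, 441, 38]) cube([85, 15, 1661]);
translate([1616, 441, 38]) cube([85, 15, 1661]);
translate([1805, 441, 38]) cube([85, 15, 1661]);
translate([1994, 441, 38]) cube([85, 15, 1661]);


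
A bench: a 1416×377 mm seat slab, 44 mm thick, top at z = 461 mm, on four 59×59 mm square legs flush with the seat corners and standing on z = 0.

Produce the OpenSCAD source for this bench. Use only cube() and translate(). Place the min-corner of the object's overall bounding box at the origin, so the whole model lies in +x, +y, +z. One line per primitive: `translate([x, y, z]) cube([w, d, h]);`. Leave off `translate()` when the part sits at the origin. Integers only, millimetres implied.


// leg_h = 461 − 44 = 417
translate([0, 0, 417]) cube([1416, 377, 44]);
cube([59, 59, 417]);
translate([0, 318, 0]) cube([59, 59, 417]);
translate([1357, 0, 0]) cube([59, 59, 417]);
translate([1357, 318, 0]) cube([59, 59, 417]);


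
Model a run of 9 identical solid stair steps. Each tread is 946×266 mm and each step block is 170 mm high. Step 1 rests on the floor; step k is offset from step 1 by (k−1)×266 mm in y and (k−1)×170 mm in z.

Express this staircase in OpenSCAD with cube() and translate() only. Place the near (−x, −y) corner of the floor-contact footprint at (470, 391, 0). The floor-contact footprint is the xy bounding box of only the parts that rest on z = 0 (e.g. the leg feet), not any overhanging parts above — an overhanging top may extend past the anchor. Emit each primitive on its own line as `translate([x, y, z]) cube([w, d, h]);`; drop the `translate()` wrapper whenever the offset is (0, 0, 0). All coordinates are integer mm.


translate([470, 391, 0]) cube([946, 266, 170]);
translate([470, 657, 170]) cube([946, 266, 170]);
translate([470, 923, 340]) cube([946, 266, 170]);
translate([470, 1189, 510]) cube([946, 266, 170]);
translate([470, 1455, 680]) cube([946, 266, 170]);
translate([470, 1721, 850]) cube([946, 266, 170]);
translate([470, 1987, 1020]) cube([946, 266, 170]);
translate([470, 2253, 1190]) cube([946, 266, 170]);
translate([470, 2519, 1360]) cube([946, 266, 170]);


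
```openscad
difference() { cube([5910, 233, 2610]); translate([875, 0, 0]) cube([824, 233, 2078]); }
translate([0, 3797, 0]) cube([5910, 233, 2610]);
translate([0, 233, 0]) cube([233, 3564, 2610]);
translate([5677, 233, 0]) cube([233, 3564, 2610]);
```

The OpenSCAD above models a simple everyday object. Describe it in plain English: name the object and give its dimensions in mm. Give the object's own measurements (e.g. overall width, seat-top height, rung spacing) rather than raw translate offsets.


A single room: four walls, each 2610 mm tall and 233 mm thick, enclosing an outside footprint 5910×4030 mm (x × y), no floor or roof. The front and back walls (−y and +y sides) run the full x-width; the side walls fit between their inner faces. A door opening 824 mm wide and 2078 mm tall is cut through the front wall from the floor up, its −x edge 875 mm from the wall's −x end.


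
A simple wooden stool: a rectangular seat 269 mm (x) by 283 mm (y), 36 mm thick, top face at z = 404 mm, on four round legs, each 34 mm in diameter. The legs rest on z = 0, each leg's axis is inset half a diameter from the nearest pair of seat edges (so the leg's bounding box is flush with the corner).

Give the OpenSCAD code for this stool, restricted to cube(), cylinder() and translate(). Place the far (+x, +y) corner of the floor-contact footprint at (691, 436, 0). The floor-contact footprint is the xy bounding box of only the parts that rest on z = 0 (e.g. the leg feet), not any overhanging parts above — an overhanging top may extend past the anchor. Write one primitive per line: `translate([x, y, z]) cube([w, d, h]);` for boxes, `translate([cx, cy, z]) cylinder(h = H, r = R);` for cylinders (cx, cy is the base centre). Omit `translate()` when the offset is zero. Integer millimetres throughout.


// leg_h = 404 - 36 = 368
translate([422, 153, 368]) cube([269, 283, 36]);
translate([439, 170, 0]) cylinder(h = 368, r = 17);
translate([674, 170, 0]) cylinder(h = 368, r = 17);
translate([439, 419, 0]) cylinder(h = 368, r = 17);
translate([674, 419, 0]) cylinder(h = 368, r = 17);


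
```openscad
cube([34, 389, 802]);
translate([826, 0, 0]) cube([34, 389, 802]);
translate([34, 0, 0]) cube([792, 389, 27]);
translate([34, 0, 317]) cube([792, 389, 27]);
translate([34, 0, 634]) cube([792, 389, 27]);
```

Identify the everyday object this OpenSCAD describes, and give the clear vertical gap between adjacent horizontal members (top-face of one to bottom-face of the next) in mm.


A bookshelf. The clear shelf gap is 290 mm.

Two tall side panels with 3 horizontal boards between them — a bookshelf. The first two shelf undersides are at z = 0 and z = 317; with shelf thickness 27, the clear gap is 317 − 0 − 27 = 290 mm.


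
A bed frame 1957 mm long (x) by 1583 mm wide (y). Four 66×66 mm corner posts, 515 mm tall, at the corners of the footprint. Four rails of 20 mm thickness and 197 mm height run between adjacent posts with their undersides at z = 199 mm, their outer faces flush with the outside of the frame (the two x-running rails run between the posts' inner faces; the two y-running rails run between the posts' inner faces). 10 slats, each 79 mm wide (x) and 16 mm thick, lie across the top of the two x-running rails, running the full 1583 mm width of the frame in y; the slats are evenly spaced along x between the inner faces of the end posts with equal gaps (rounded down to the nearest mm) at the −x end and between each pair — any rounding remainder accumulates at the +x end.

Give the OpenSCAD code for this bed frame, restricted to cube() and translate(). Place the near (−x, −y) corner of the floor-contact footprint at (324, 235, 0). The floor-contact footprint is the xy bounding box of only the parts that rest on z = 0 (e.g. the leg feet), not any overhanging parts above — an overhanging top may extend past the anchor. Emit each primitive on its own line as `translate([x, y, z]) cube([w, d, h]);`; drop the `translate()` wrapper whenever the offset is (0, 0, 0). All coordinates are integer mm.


// slat z = rail_z + rail_h = 199 + 197 = 396
// slat gap = ⌊(1825 − 10·79) / 11⌋ = 94
translate([324, 235, 0]) cube([66, 66, 515]);
translate([324, 1752, 0]) cube([66, 66, 515]);
translate([2215, 235, 0]) cube([66, 66, 515]);
translate([2215, 1752, 0]) cube([66, 66, 515]);
translate([390, 235, 199]) cube([1825, 20, 197]);
translate([390, 1798, 199]) cube([1825, 20, 197]);
translate([324, 301, 199]) cube([20, 1451, 197]);
translate([2261, 301, 199]) cube([20, 1451, 197]);
translate([484, 235, 396]) cube([79, 1583, 16]);
translate([657, 235, 396]) cube([79, 1583, 16]);
translate([830, 235, 396]) cube([79, 1583, 16]);
translate([1003, 235, 396]) cube([79, 1583, 16]);
translate([1176, 235, 396]) cube([79, 1583, 16]);
translate([1349, 235, 396]) cube([79, 1583, 16]);
translate([1522, 235, 396]) cube([79, 1583, 16]);
translate([1695, 235, 396]) cube([79, 1583, 16]);
translate([1868, 235, 396]) cube([79, 1583, 16]);
translate([2041, 235, 396]) cube([79, 1583, 16]);


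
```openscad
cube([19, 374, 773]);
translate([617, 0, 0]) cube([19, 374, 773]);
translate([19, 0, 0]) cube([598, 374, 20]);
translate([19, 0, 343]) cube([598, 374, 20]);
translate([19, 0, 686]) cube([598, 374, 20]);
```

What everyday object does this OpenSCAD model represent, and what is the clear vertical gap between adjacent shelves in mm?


A bookshelf. The clear shelf gap is 323 mm.

Two tall side panels with 3 horizontal boards between them — a bookshelf. The first two shelf undersides are at z = 0 and z = 343; with shelf thickness 20, the clear gap is 343 − 0 − 20 = 323 mm.


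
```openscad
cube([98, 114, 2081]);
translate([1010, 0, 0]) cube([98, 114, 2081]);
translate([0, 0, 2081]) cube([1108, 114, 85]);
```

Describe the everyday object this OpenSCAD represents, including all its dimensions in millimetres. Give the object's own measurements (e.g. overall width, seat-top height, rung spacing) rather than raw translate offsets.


A door frame. The clear opening is 912 mm wide and 2081 mm high. Two 98 mm wide jambs, 114 mm deep, stand either side of the opening from the floor to the top of the opening. A 85 mm thick head sits across the top of both jambs, spanning the full outside width of the frame.


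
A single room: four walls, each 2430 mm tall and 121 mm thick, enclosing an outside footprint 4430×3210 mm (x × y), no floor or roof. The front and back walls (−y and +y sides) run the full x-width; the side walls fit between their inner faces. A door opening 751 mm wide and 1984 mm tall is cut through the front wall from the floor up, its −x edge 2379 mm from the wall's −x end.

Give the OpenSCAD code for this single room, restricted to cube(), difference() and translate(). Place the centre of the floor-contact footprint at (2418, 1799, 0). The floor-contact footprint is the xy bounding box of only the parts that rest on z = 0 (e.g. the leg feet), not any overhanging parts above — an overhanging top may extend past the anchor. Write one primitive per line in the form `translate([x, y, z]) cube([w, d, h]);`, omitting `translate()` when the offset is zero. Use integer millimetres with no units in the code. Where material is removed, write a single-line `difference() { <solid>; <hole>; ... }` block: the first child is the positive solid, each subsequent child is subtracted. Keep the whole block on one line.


difference() { translate([203, 194, 0]) cube([4430, 121, 2430]); translate([2582, 194, 0]) cube([751, 121, 1984]); }
translate([203, 3283, 0]) cube([4430, 121, 2430]);
translate([203, 315, 0]) cube([121, 2968, 2430]);
translate([4512, 315, 0]) cube([121, 2968, 2430]);


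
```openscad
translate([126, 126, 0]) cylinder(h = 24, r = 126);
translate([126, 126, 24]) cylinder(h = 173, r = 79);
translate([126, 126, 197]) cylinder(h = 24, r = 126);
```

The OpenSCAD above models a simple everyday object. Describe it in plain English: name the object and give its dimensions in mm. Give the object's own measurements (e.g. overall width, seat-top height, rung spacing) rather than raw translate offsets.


A spool: two coaxial disc flanges of radius 126 mm and thickness 24 mm, joined by a core cylinder of radius 79 mm and height 173 mm. The lower flange rests on z = 0 and the three cylinders share a vertical axis.


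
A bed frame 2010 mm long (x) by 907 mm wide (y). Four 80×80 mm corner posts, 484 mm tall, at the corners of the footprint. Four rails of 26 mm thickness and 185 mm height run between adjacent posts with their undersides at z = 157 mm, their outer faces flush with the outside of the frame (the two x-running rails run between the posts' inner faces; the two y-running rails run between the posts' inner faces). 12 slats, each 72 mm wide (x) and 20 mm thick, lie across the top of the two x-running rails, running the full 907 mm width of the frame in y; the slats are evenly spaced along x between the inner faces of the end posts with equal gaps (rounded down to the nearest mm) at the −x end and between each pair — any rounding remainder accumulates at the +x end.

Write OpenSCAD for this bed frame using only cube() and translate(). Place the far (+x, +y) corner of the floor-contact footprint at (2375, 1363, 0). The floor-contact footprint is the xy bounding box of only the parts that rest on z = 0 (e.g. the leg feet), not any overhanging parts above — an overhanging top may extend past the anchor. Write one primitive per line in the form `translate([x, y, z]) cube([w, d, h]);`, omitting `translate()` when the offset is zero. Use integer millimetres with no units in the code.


// slat z = rail_z + rail_h = 157 + 185 = 342
// slat gap = ⌊(1850 − 12·72) / 13⌋ = 75
translate([365, 456, 0]) cube([80, 80, 484]);
translate([365, 1283, 0]) cube([80, 80, 484]);
translate([2295, 456, 0]) cube([80, 80, 484]);
translate([2295, 1283, 0]) cube([80, 80, 484]);
translate([445, 456, 157]) cube([1850, 26, 185]);
translate([445, 1337, 157]) cube([1850, 26, 185]);
translate([365, 536, 157]) cube([26, 747, 185]);
translate([2349, 536, 157]) cube([26, 747, 185]);
translate([520, 456, 342]) cube([72, 907, 20]);
translate([667, 456, 342]) cube([72, 907, 20]);
translate([814, 456, 342]) cube([72, 907, 20]);
translate([961, 456, 342]) cube([72, 907, 20]);
translate([1108, 456, 342]) cube([72, 907, 20]);
translate([1255, 456, 342]) cube([72, 907, 20]);
translate([1402, 456, 342]) cube([72, 907, 20]);
translate([1549, 456, 342]) cube([72, 907, 20]);
translate([1696, 456, 342]) cube([72, 907, 20]);
translate([1843, 456, 342]) cube([72, 907, 20]);
translate([1990, 456, 342]) cube([72, 907, 20]);
translate([2137, 456, 342]) cube([72, 907, 20]);


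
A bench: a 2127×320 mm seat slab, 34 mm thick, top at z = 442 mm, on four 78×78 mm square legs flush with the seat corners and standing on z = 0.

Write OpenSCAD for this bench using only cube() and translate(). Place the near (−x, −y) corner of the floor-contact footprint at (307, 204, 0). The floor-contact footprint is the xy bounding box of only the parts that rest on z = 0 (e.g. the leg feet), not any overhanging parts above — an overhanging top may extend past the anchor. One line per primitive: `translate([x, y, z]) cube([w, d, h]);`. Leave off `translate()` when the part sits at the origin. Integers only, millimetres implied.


// leg_h = 442 − 34 = 408
translate([307, 204, 408]) cube([2127, 320, 34]);
translate([307, 204, 0]) cube([78, 78, 408]);
translate([307, 446, 0]) cube([78, 78, 408]);
translate([2356, 204, 0]) cube([78, 78, 408]);
translate([2356, 446, 0]) cube([78, 78, 408]);


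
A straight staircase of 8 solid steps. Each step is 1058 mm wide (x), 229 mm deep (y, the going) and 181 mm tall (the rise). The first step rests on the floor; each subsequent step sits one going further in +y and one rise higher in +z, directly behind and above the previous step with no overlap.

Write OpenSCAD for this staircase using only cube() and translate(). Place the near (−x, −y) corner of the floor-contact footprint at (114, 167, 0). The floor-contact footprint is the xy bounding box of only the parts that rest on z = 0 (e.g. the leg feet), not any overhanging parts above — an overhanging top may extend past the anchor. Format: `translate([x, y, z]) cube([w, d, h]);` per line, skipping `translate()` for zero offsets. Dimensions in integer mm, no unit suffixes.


translate([114, 167, 0]) cube([1058, 229, 181]);
translate([114, 396, 181]) cube([1058, 229, 181]);
translate([114, 625, 362]) cube([1058, 229, 181]);
translate([114, 854, 543]) cube([1058, 229, 181]);
translate([114, 1083, 724]) cube([1058, 229, 181]);
translate([114, 1312, 905]) cube([1058, 229, 181]);
translate([114, 1541, 1086]) cube([1058, 229, 181]);
translate([114, 1770, 1267]) cube([1058, 229, 181]);


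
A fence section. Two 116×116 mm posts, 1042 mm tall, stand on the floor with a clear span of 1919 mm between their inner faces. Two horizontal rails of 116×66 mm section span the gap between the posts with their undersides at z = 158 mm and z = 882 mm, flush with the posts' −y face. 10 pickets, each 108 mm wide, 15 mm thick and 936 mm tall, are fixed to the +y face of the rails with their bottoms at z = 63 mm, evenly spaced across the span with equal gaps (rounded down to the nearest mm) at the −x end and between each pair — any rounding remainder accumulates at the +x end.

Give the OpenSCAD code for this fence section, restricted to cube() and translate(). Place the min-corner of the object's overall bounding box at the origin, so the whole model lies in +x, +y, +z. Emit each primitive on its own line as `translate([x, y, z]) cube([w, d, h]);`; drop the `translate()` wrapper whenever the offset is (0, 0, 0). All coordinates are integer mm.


cube([116, 116, 1042]);
translate([2035, 0, 0]) cube([116, 116, 1042]);
translate([116, 0, 158]) cube([1919, 116, 66]);
translate([116, 0, 882]) cube([1919, 116, 66]);
translate([192, 116, 63]) cube([108, 15, 936]);
translate([376, 116, 63]) cube([108, 15, 936]);
translate([560, 116, 63]) cube([108, 15, 936]);
translate([744, 116, 63]) cube([108, 15, 936]);
translate([928, 116, 63]) cube([108, 15, 936]);
translate([1112, 116, 63]) cube([108, 15, 936]);
translate([1296, 116, 63]) cube([108, 15, 936]);
translate([1480, 116, 63]) cube([108, 15, 936]);
translate([1664, 116, 63]) cube([108, 15, 936]);
translate([1848, 116, 63]) cube([108, 15, 936]);


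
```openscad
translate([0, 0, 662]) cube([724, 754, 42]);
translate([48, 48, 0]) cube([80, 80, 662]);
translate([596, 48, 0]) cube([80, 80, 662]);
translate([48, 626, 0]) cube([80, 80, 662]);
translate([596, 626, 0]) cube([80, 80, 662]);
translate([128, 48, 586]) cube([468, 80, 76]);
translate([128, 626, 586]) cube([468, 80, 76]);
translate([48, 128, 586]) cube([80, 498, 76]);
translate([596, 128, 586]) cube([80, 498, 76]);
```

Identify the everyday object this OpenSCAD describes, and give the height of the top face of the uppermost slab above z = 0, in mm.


A table. The table height is 704 mm.

A 724×754×42 slab sits at z = 662 on four 80 mm square posts — a table. The top surface is at 662 + 42 = 704 mm.


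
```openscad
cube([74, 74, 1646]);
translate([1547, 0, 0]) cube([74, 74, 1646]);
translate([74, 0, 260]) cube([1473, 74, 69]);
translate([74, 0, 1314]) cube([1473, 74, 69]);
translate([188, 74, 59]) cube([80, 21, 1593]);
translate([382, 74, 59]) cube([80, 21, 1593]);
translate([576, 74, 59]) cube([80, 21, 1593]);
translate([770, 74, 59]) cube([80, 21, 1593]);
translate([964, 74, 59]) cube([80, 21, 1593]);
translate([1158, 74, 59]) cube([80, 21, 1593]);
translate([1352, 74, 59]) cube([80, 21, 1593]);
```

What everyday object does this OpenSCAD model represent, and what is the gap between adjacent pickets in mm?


A fence section. The picket gap is 114 mm.

Two posts, two rails, 7 pickets — a fence section. Span 1473 mm holds 7 pickets of 80 mm with 8 equal gaps: ⌊(1473 − 7·80) / 8⌋ = 114 mm.


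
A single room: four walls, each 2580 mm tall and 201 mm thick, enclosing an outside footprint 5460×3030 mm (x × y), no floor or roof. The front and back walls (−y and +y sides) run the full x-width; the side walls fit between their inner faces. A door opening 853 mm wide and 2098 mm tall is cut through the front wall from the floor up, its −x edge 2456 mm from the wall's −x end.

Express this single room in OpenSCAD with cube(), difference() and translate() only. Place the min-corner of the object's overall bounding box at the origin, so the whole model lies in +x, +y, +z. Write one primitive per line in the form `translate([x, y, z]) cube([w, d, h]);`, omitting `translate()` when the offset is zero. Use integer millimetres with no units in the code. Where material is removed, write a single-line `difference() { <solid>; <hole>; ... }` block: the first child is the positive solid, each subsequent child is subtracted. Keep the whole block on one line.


difference() { cube([5460, 201, 2580]); translate([2456, 0, 0]) cube([853, 201, 2098]); }
translate([0, 2829, 0]) cube([5460, 201, 2580]);
translate([0, 201, 0]) cube([201, 2628, 2580]);
translate([5259, 201, 0]) cube([201, 2628, 2580]);


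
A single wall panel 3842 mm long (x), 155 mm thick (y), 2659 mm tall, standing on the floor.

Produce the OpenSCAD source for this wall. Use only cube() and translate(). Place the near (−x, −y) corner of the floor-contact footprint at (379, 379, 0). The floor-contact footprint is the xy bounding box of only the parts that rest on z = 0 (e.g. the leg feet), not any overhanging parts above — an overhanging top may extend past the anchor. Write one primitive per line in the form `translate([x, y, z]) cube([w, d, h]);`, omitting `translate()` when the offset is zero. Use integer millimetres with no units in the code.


translate([379, 379, 0]) cube([3842, 155, 2659]);


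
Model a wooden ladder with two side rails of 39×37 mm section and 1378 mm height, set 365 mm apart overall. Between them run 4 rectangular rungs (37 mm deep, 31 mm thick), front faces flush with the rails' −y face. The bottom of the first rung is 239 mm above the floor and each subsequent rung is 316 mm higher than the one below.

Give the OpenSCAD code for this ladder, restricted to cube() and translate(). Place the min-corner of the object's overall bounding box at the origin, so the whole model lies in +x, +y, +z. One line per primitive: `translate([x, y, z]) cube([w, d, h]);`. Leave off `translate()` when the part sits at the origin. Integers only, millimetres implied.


cube([39, 37, 1378]);
translate([326, 0, 0]) cube([39, 37, 1378]);
translate([39, 0, 239]) cube([287, 37, 31]);
translate([39, 0, 555]) cube([287, 37, 31]);
translate([39, 0, 871]) cube([287, 37, 31]);
translate([39, 0, 1187]) cube([287, 37, 31]);


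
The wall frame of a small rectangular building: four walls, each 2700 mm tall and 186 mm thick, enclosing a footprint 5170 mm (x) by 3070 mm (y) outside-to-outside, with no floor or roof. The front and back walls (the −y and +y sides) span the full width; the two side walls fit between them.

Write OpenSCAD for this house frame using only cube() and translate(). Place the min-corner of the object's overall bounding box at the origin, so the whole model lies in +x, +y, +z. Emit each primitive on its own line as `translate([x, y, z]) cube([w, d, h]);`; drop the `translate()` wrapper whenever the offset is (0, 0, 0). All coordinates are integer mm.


cube([5170, 186, 2700]);
translate([0, 2884, 0]) cube([5170, 186, 2700]);
translate([0, 186, 0]) cube([186, 2698, 2700]);
translate([4984, 186, 0]) cube([186, 2698, 2700]);


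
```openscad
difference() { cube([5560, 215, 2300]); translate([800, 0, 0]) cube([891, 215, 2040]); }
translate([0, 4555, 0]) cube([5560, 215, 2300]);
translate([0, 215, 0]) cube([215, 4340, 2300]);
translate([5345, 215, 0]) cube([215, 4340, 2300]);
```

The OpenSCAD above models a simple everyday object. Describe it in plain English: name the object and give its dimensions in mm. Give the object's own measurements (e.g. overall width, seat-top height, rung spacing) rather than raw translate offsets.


A single room: four walls, each 2300 mm tall and 215 mm thick, enclosing an outside footprint 5560×4770 mm (x × y), no floor or roof. The front and back walls (−y and +y sides) run the full x-width; the side walls fit between their inner faces. A door opening 891 mm wide and 2040 mm tall is cut through the front wall from the floor up, its −x edge 800 mm from the wall's −x end.


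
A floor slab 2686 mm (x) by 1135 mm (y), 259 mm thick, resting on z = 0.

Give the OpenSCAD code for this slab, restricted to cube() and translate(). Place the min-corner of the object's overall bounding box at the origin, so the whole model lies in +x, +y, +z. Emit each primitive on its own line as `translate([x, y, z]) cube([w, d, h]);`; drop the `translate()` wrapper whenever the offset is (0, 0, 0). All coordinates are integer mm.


cube([2686, 1135, 259]);
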